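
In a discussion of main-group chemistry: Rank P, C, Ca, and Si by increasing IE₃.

P, Si, C, Ca

The third ionization energy removes an electron from the +2 ion. For each element: P²⁺ still has 3 valence electrons; C²⁺ still has 2 valence electrons; Ca²⁺ is the bare [Ar] core; Si²⁺ still has 2 valence electrons.
Pulling an electron out of a noble-gas core costs far more than removing a remaining valence electron, so Ca sits at the high end of IE_3.
Valence configurations: P²⁺ [Ne]3s²3p¹, C²⁺ [He]2s², Si²⁺ [Ne]3s².
P²⁺ loses a lone 3p electron whereas Si²⁺ must break into a filled 3s² pair, so IE_3(Si) > IE_3(P) even though P has the higher nuclear charge.
The numbers (kJ/mol): P 2914, C 4620, Ca 4912, Si 3232.
So the third ionization energies run P < Si < C < Ca.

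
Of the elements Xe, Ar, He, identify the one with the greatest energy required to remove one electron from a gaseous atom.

He

He is in period 1, group 18; Ar is in period 3, group 18; Xe is in period 5, group 18.
First ionization energy rises across a period (greater Z_eff holds electrons more tightly) and falls down a group (valence electrons are farther from the nucleus).
All are in group 18, so first ionization energy increases up the group.
The greatest energy required to remove one electron from a gaseous atom among these belongs to He.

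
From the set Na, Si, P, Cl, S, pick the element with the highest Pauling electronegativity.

Na is in period 3, group 1; Si is in period 3, group 14; P is in period 3, group 15; S is in period 3, group 16; Cl is in period 3, group 17.
Smaller atoms with higher effective nuclear charge are more electronegative.
All lie in period 3, so electronegativity increases left to right.
The highest Pauling electronegativity among these belongs to Cl.

Cl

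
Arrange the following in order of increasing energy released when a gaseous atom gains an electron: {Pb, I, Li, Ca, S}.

Ca < Pb < Li < S < I

Li is in period 2, group 1; S is in period 3, group 16; Ca is in period 4, group 2; I is in period 5, group 17; Pb is in period 6, group 14.
EA tends to increase across a period and decrease down a group, though the pattern is less regular than for IE or radius.
Neither a single period nor a single group — weigh both effects.
Pb > Ca: the two effects oppose for this pair; the across-period effect wins (35 vs 2 kJ/mol).
Li > Pb: the two effects oppose for this pair; the down-group effect wins (60 vs 35 kJ/mol).
S > Li: the two effects oppose for this pair; the across-period effect wins (200 vs 60 kJ/mol).
I > S: period and group pull opposite ways; the across-period shift dominates (295 vs 200 kJ/mol).
Tabulated electron affinity (kJ/mol): Li 60, S 200, Ca 2, I 295, Pb 35.
So from lowest to highest: Ca < Pb < Li < S < I.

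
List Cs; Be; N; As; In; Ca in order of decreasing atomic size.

Cs > Ca > In > As > Be > N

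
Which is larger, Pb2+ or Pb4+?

Pb2+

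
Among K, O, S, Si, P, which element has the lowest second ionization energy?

Consider each +1 ion: K⁺ is the bare [Ar] core; O⁺ still has 5 valence electrons; S⁺ still has 5 valence electrons; Si⁺ still has 3 valence electrons; P⁺ still has 4 valence electrons.
Usually core removal costs more than valence removal, but here the competition is close: a tightly held n=2 valence electron can cost more to remove than an n=3 core electron, so the actual values have to decide it.
Valence configurations: O⁺ [He]2s²2p³, S⁺ [Ne]3s²3p³, Si⁺ [Ne]3s²3p¹, P⁺ [Ne]3s²3p².
Approximate IE_2 values (kJ/mol): K 3052, O 3388, S 2252, Si 1577, P 1907.
Putting it together, IE_2: Si < P < S < K < O.

Si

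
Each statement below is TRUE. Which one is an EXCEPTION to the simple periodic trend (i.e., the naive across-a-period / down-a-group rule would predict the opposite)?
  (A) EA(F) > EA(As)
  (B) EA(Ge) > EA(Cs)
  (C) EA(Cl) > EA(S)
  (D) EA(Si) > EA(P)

(D)

The general trend: electron affinity increases across a period and decreases down a group.
(A) F (period 2, group 17) vs As (period 4, group 15): the stated order agrees with the simple trend.
(B) Ge (period 4, group 14) vs Cs (period 6, group 1): the stated order agrees with the simple trend.
(C) Cl (period 3, group 17) vs S (period 3, group 16): the stated order agrees with the simple trend.
(D) Si (period 3, group 14) vs P (period 3, group 15): the stated order contradicts the simple trend.
The exception is (D): adding an electron to P's half-filled 3p³ is unfavourable, so Si (3p²) has the more exothermic EA.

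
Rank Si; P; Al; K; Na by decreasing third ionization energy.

IE_3 is the cost of taking one more electron from the +2 cation: Si²⁺ still has 2 valence electrons; P²⁺ still has 3 valence electrons; Al²⁺ still has 1 valence electron; K²⁺ is already 1 electron into the core; Na²⁺ is already 1 electron into the core.
Core electrons are held far more tightly than valence electrons, so K and Na top the IE_3 order.
Valence configurations: Si²⁺ [Ne]3s², P²⁺ [Ne]3s²3p¹, Al²⁺ [Ne]3s¹.
P²⁺ loses a lone 3p electron whereas Si²⁺ must break into a filled 3s² pair, so IE_3(Si) > IE_3(P) even though P has the higher nuclear charge.
Tabulated IE_3 (kJ/mol): Si 3232, P 2914, Al 2745, K 4420, Na 6910.
Hence IE_3: Al < P < Si < K < Na.

Na, K, Si, P, Al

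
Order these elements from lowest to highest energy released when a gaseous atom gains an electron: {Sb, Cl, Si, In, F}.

In < Sb < Si < F < Cl

F is in period 2, group 17; Si is in period 3, group 14; Cl is in period 3, group 17; In is in period 5, group 13; Sb is in period 5, group 15.
Adding an electron releases more energy for atoms nearer the top right (short of the noble gases).
Neither a single period nor a single group — weigh both effects.
Sb > In: both are in period 5; the period trend gives Sb the larger value.
Si > Sb: period and group pull opposite ways; the down-group shift dominates (134 vs 103 kJ/mol).
F > Si: both effects reinforce here, so F is clearly the higher of the two.
Cl > F: this pair runs against the simple trend — see the exception note.
Note the exception: Cl has a higher electron affinity than F, contrary to the simple trend — F's small 2p subshell makes the incoming electron feel strong e⁻–e⁻ repulsion, so Cl actually releases more energy on gaining an electron.
For reference (kJ/mol): F 328, Si 134, Cl 349, In 29, Sb 103.
So from lowest to highest: In < Sb < Si < F < Cl.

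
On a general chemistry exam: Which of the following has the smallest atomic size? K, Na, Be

Be

Moving right in a period, electrons are added to the same shell under a stronger nuclear pull, so atoms get smaller; moving down, a new shell is opened and atoms get larger.
Neither a single period nor a single group — weigh both effects.
Na > Be: relative to Be, both the across-period and down-group shifts push Na's atomic radius up.
K > Na: K sits below Na in group 1, so the down-group effect alone puts K larger.
Tabulated atomic radius (pm): Be 102, Na 155, K 196.
The smallest atomic size among these belongs to Be.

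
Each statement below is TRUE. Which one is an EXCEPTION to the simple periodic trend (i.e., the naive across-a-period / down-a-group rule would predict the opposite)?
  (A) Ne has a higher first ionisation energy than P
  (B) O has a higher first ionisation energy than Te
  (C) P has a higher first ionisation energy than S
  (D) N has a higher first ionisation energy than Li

The general trend: first ionisation energy increases across a period and decreases down a group.
(A) Ne (period 2, group 18) vs P (period 3, group 15): the stated order agrees with the simple trend.
(B) O (period 2, group 16) vs Te (period 5, group 16): the stated order agrees with the simple trend.
(C) P (period 3, group 15) vs S (period 3, group 16): the stated order contradicts the simple trend.
(D) N (period 2, group 15) vs Li (period 2, group 1): the stated order agrees with the simple trend.
The exception is (C): S (3p⁴) ionizes more easily than half-filled P (3p³) because the paired 3p electron in S is pushed out by e⁻–e⁻ repulsion.

(C)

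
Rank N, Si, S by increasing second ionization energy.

Si < S < N

The second ionization energy removes an electron from the +1 ion. For each element: N⁺ still has 4 valence electrons; Si⁺ still has 3 valence electrons; S⁺ still has 5 valence electrons.
All are still removing valence electrons, so compare the +1 ions as you would atoms: IE_2 generally rises across a period (higher Z_eff) and falls down a group (larger shell), subject to the usual subshell exceptions.
Valence configurations: N⁺ [He]2s²2p², Si⁺ [Ne]3s²3p¹, S⁺ [Ne]3s²3p³.
Approximate IE_2 values (kJ/mol): N 2856, Si 1577, S 2252.
Overall IE_2 order: Si < S < N.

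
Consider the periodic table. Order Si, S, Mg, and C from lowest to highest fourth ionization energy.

After 3 electrons have been removed, what remains? Si³⁺ still has 1 valence electron; S³⁺ still has 3 valence electrons; Mg³⁺ is already 1 electron into the core; C³⁺ still has 1 valence electron.
Core electrons are held far more tightly than valence electrons, so Mg tops the IE_4 order.
Valence configurations: Si³⁺ [Ne]3s¹, S³⁺ [Ne]3s²3p¹, C³⁺ [He]2s¹.
The numbers (kJ/mol): Si 4356, S 4556, Mg 10543, C 6223.
So the fourth ionization energies run Si < S < C < Mg.

Si < S < C < Mg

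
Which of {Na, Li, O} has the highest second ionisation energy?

The second ionization energy removes an electron from the +1 ion. For each element: Na⁺ is the bare [Ne] core; Li⁺ is the bare [He] core; O⁺ still has 5 valence electrons.
Breaking into a closed-shell core is much more expensive than removing a leftover valence electron — Na and Li have the largest IE_2 here.
Tabulated IE_2 (kJ/mol): Na 4562, Li 7298, O 3388.
Overall IE_2 order: O < Na < Li.

Li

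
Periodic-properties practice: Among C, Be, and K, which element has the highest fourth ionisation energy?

Be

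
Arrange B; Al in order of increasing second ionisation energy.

Al < B

IE_2 is the cost of taking one more electron from the +1 cation: B⁺ still has 2 valence electrons; Al⁺ still has 2 valence electrons.
All are still removing valence electrons, so compare the +1 ions as you would atoms: IE_2 generally rises across a period (higher Z_eff) and falls down a group (larger shell), subject to the usual subshell exceptions.
Valence configurations: B⁺ [He]2s², Al⁺ [Ne]3s².
The numbers (kJ/mol): B 2427, Al 1817.
Putting it together, IE_2: Al < B.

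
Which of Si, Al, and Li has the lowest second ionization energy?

Consider each +1 ion: Si⁺ still has 3 valence electrons; Al⁺ still has 2 valence electrons; Li⁺ is the bare [He] core.
Breaking into a closed-shell core is much more expensive than removing a leftover valence electron — Li has the largest IE_2 here.
Valence configurations: Si⁺ [Ne]3s²3p¹, Al⁺ [Ne]3s².
Si⁺ loses a lone 3p electron whereas Al⁺ must break into a filled 3s² pair, so IE_2(Al) > IE_2(Si) even though Si has the higher nuclear charge.
Approximate IE_2 values (kJ/mol): Si 1577, Al 1817, Li 7298.
Overall IE_2 order: Si < Al < Li.

Si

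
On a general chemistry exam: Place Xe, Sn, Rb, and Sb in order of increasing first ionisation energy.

IE₁ increases left→right with effective nuclear charge and decreases top→bottom as the valence shell moves farther out.
All lie in period 5, so first ionization energy increases left to right.
So from lowest to highest: Rb < Sn < Sb < Xe.

Rb, Sn, Sb, Xe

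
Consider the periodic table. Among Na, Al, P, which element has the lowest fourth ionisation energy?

IE_4 is the cost of taking one more electron from the +3 cation: Na³⁺ is already 2 electrons into the core; Al³⁺ is the bare [Ne] core; P³⁺ still has 2 valence electrons.
Pulling an electron out of a noble-gas core costs far more than removing a remaining valence electron, so Na and Al sit at the high end of IE_4.
Tabulated IE_4 (kJ/mol): Na 9543, Al 11577, P 4964.
Hence IE_4: P < Na < Al.

P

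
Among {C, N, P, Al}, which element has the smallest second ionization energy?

Al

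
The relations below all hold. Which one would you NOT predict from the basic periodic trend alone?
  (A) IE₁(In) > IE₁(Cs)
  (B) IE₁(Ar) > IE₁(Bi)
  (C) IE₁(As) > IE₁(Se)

The general trend: IE₁ increases across a period and decreases down a group.
(A) In (period 5, group 13) vs Cs (period 6, group 1): the stated order agrees with the simple trend.
(B) Ar (period 3, group 18) vs Bi (period 6, group 15): the stated order agrees with the simple trend.
(C) As (period 4, group 15) vs Se (period 4, group 16): the stated order contradicts the simple trend.
The exception is (C): Se (4p⁴) ionizes more easily than half-filled As (4p³).

(C)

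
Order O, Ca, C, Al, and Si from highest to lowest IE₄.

Al > O > Ca > C > Si

Consider each +3 ion: O³⁺ still has 3 valence electrons; Ca³⁺ is already 1 electron into the core; C³⁺ still has 1 valence electron; Al³⁺ is the bare [Ne] core; Si³⁺ still has 1 valence electron.
Usually core removal costs more than valence removal, but here the competition is close: a tightly held n=2 valence electron can cost more to remove than an n=3 core electron, so the actual values have to decide it.
Valence configurations: O³⁺ [He]2s²2p¹, C³⁺ [He]2s¹, Si³⁺ [Ne]3s¹.
The numbers (kJ/mol): O 7469, Ca 6491, C 6223, Al 11577, Si 4356.
Overall IE_4 order: Si < C < Ca < O < Al.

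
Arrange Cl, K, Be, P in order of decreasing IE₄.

Be > K > Cl > P

Consider each +3 ion: Cl³⁺ still has 4 valence electrons; K³⁺ is already 2 electrons into the core; Be³⁺ is already 1 electron into the core; P³⁺ still has 2 valence electrons.
Breaking into a closed-shell core is much more expensive than removing a leftover valence electron — K and Be have the largest IE_4 here.
Valence configurations: Cl³⁺ [Ne]3s²3p², P³⁺ [Ne]3s².
Approximate IE_4 values (kJ/mol): Cl 5159, K 5877, Be 21007, P 4964.
Putting it together, IE_4: P < Cl < K < Be.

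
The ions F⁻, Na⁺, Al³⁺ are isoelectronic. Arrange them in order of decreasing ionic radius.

All of these have 10 electrons, so size is governed by nuclear charge alone: the more protons, the stronger the pull on the same electron cloud, and the smaller the ion.
Nuclear charges: Al³⁺ (Z=13), Na⁺ (Z=11), F⁻ (Z=9).
Largest to smallest: F⁻ > Na⁺ > Al³⁺.

F⁻ > Na⁺ > Al³⁺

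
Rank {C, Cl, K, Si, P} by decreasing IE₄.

C > K > Cl > P > Si

After 3 electrons have been removed, what remains? C³⁺ still has 1 valence electron; Cl³⁺ still has 4 valence electrons; K³⁺ is already 2 electrons into the core; Si³⁺ still has 1 valence electron; P³⁺ still has 2 valence electrons.
Usually core removal costs more than valence removal, but here the competition is close: a tightly held n=2 valence electron can cost more to remove than an n=3 core electron, so the actual values have to decide it.
Valence configurations: C³⁺ [He]2s¹, Cl³⁺ [Ne]3s²3p², Si³⁺ [Ne]3s¹, P³⁺ [Ne]3s².
Tabulated IE_4 (kJ/mol): C 6223, Cl 5159, K 5877, Si 4356, P 4964.
Hence IE_4: Si < P < Cl < K < C.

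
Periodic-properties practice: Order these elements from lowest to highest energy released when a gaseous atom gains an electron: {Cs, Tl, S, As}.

Tl, Cs, As, S

Electron affinity generally becomes more exothermic across a period toward the halogens and less exothermic down a group.
Neither a single period nor a single group — weigh both effects.
Cs > Tl: this pair runs against the simple trend — see the exception note.
As > Cs: both effects reinforce here, so As is clearly the higher of the two.
S > As: relative to As, both the across-period and down-group shifts push S's electron affinity up.
Note the exception: Cs has a higher electron affinity than Tl, contrary to the simple trend — Tl's ns²np¹ configuration gives only a small electron affinity — the sparsely filled np subshell binds an added electron weakly.
For reference (kJ/mol): S 200, As 78, Cs 46, Tl 19.
So from lowest to highest: Tl < Cs < As < S.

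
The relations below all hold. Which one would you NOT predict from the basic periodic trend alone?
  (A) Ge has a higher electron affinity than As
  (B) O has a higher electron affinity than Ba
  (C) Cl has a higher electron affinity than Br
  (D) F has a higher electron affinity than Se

(A)

The general trend: electron affinity increases across a period and decreases down a group.
(A) Ge (period 4, group 14) vs As (period 4, group 15): the stated order contradicts the simple trend.
(B) O (period 2, group 16) vs Ba (period 6, group 2): the stated order agrees with the simple trend.
(C) Cl (period 3, group 17) vs Br (period 4, group 17): the stated order agrees with the simple trend.
(D) F (period 2, group 17) vs Se (period 4, group 16): the stated order agrees with the simple trend.
The exception is (A): adding an electron to As's half-filled 4p³ is unfavourable, so Ge (4p²) has the more exothermic EA.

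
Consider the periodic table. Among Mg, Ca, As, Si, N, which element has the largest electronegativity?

N

N is in period 2, group 15; Mg is in period 3, group 2; Si is in period 3, group 14; Ca is in period 4, group 2; As is in period 4, group 15.
Smaller atoms with higher effective nuclear charge are more electronegative.
Neither a single period nor a single group — weigh both effects.
Mg > Ca: they share group 2; the group trend gives Mg the larger value.
Si > Mg: both are in period 3; the period trend gives Si the larger value.
As > Si: the two effects oppose for this pair; the across-period effect wins (2.18 vs 1.90).
N > As: N sits above As in group 15, so the down-group effect alone puts N higher.
Tabulated electronegativity (Pauling): N 3.04, Mg 1.31, Si 1.90, Ca 1.00, As 2.18.
The largest electronegativity among these belongs to N.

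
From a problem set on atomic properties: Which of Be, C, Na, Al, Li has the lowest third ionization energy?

Al

The third ionization energy removes an electron from the +2 ion. For each element: Be²⁺ is the bare [He] core; C²⁺ still has 2 valence electrons; Na²⁺ is already 1 electron into the core; Al²⁺ still has 1 valence electron; Li²⁺ is already 1 electron into the core.
Core electrons are held far more tightly than valence electrons, so Na, Li and Be top the IE_3 order.
Valence configurations: C²⁺ [He]2s², Al²⁺ [Ne]3s¹.
The numbers (kJ/mol): Be 14849, C 4620, Na 6910, Al 2745, Li 11815.
Hence IE_3: Al < C < Na < Li < Be.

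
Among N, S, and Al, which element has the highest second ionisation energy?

Consider each +1 ion: N⁺ still has 4 valence electrons; S⁺ still has 5 valence electrons; Al⁺ still has 2 valence electrons.
All are still removing valence electrons, so compare the +1 ions as you would atoms: IE_2 generally rises across a period (higher Z_eff) and falls down a group (larger shell), subject to the usual subshell exceptions.
Valence configurations: N⁺ [He]2s²2p², S⁺ [Ne]3s²3p³, Al⁺ [Ne]3s².
Tabulated IE_2 (kJ/mol): N 2856, S 2252, Al 1817.
Putting it together, IE_2: Al < S < N.

N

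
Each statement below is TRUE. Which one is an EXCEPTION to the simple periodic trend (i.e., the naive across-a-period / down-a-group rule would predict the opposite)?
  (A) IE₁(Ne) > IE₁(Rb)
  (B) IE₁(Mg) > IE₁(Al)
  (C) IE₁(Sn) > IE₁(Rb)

(B)

The general trend: IE₁ increases across a period and decreases down a group.
(A) Ne (period 2, group 18) vs Rb (period 5, group 1): the stated order agrees with the simple trend.
(B) Mg (period 3, group 2) vs Al (period 3, group 13): the stated order contradicts the simple trend.
(C) Sn (period 5, group 14) vs Rb (period 5, group 1): the stated order agrees with the simple trend.
The exception is (B): Al's single 3p electron is easier to remove than one from Mg's filled 3s².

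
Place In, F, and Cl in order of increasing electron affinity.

Adding an electron releases more energy for atoms nearer the top right (short of the noble gases).
Here both period and group differ, so the two effects have to be weighed against each other.
F > In: both effects reinforce here, so F is clearly the higher of the two.
Cl > F: this pair runs against the simple trend — see the exception note.
Note the exception: Cl has a higher electron affinity than F, contrary to the simple trend — F's small 2p subshell makes the incoming electron feel strong e⁻–e⁻ repulsion, so Cl actually releases more energy on gaining an electron.
For reference (kJ/mol): F 328, Cl 349, In 29.
So from lowest to highest: In < F < Cl.

In < F < Cl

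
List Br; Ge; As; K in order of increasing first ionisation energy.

K < Ge < As < Br

K is in period 4, group 1; Ge is in period 4, group 14; As is in period 4, group 15; Br is in period 4, group 17.
First ionization energy rises across a period (greater Z_eff holds electrons more tightly) and falls down a group (valence electrons are farther from the nucleus).
All lie in period 4, so first ionization energy increases left to right.
So from lowest to highest: K < Ge < As < Br.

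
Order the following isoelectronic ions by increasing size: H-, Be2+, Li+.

Be2+ < Li+ < H-

All of these have 2 electrons, so size is governed by nuclear charge alone: the more protons, the stronger the pull on the same electron cloud, and the smaller the ion.
Nuclear charges: Be2+ (Z=4), Li+ (Z=3), H- (Z=1).
Smallest to largest: Be2+ < Li+ < H-.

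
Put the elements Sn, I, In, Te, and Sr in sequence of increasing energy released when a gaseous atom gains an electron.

Sr is in period 5, group 2; In is in period 5, group 13; Sn is in period 5, group 14; Te is in period 5, group 16; I is in period 5, group 17.
Atoms with high Z_eff and room in the valence shell (especially the halogens) have the most exothermic electron affinities.
All lie in period 5, so electron affinity increases left to right.
So from lowest to highest: Sr < In < Sn < Te < I.

Sr, In, Sn, Te, I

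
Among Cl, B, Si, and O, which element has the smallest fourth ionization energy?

Si

The fourth ionization energy removes an electron from the +3 ion. For each element: Cl³⁺ still has 4 valence electrons; B³⁺ is the bare [He] core; Si³⁺ still has 1 valence electron; O³⁺ still has 3 valence electrons.
Pulling an electron out of a noble-gas core costs far more than removing a remaining valence electron, so B sits at the high end of IE_4.
Valence configurations: Cl³⁺ [Ne]3s²3p², Si³⁺ [Ne]3s¹, O³⁺ [He]2s²2p¹.
Approximate IE_4 values (kJ/mol): Cl 5159, B 25026, Si 4356, O 7469.
Hence IE_4: Si < Cl < O < B.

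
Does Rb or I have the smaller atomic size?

I

Rb is in period 5, group 1; I is in period 5, group 17.
Moving right in a period, electrons are added to the same shell under a stronger nuclear pull, so atoms get smaller; moving down, a new shell is opened and atoms get larger.
All lie in period 5, so atomic radius increases right to left.
So I has the smaller atomic size (I < Rb).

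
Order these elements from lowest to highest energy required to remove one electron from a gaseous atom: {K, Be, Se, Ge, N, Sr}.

K < Sr < Ge < Be < Se < N

Be is in period 2, group 2; N is in period 2, group 15; K is in period 4, group 1; Ge is in period 4, group 14; Se is in period 4, group 16; Sr is in period 5, group 2.
First ionization energy rises across a period (greater Z_eff holds electrons more tightly) and falls down a group (valence electrons are farther from the nucleus).
These span different periods and groups, so the two trends combine.
Sr > K: the two effects oppose for this pair; the across-period effect wins (550 vs 419 kJ/mol).
Ge > Sr: both effects reinforce here, so Ge is clearly the higher of the two.
Be > Ge: period and group pull opposite ways; the down-group shift dominates (900 vs 762 kJ/mol).
Se > Be: the two effects oppose for this pair; the across-period effect wins (941 vs 900 kJ/mol).
N > Se: the two effects oppose for this pair; the down-group effect wins (1402 vs 941 kJ/mol).
Tabulated first ionization energy (kJ/mol): Be 900, N 1402, K 419, Ge 762, Se 941, Sr 550.
So from lowest to highest: K < Sr < Ge < Be < Se < N.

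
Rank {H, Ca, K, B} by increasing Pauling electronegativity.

Smaller atoms with higher effective nuclear charge are more electronegative.
Here both period and group differ, so the two effects have to be weighed against each other.
Ca > K: Ca lies to the right of K in period 4, so the across-period effect alone puts Ca higher.
B > Ca: both effects reinforce here, so B is clearly the higher of the two.
H > B: period and group pull opposite ways; the down-group shift dominates (2.20 vs 2.04).
Tabulated electronegativity (Pauling): H 2.20, B 2.04, K 0.82, Ca 1.00.
So from lowest to highest: K < Ca < B < H.

K, Ca, B, H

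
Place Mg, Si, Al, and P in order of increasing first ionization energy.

Mg is in period 3, group 2; Al is in period 3, group 13; Si is in period 3, group 14; P is in period 3, group 15.
Removing the outermost electron gets harder across a period and easier down a group.
All lie in period 3; the across-period trend (first ionization energy increases left to right) applies, with the exception below.
Note the exception: Mg has a higher first ionization energy than Al, contrary to the simple trend — Al's single 3p electron is easier to remove than one from Mg's filled 3s².
Tabulated first ionization energy (kJ/mol): Mg 738, Al 578, Si 786, P 1012.
So from lowest to highest: Al < Mg < Si < P.

Al, Mg, Si, P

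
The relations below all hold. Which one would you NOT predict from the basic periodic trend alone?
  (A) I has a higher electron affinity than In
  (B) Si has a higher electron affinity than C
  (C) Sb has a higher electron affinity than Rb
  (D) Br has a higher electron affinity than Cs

The general trend: electron affinity increases across a period and decreases down a group.
(A) I (period 5, group 17) vs In (period 5, group 13): the stated order agrees with the simple trend.
(B) Si (period 3, group 14) vs C (period 2, group 14): the stated order contradicts the simple trend.
(C) Sb (period 5, group 15) vs Rb (period 5, group 1): the stated order agrees with the simple trend.
(D) Br (period 4, group 17) vs Cs (period 6, group 1): the stated order agrees with the simple trend.
The exception is (B): Si's larger, more diffuse 3p orbitals accept an added electron slightly more readily than C's compact 2p.

(B)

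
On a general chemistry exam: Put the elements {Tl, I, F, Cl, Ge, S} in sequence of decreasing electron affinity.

Cl, F, I, S, Ge, Tl

F is in period 2, group 17; S is in period 3, group 16; Cl is in period 3, group 17; Ge is in period 4, group 14; I is in period 5, group 17; Tl is in period 6, group 13.
Electron affinity generally becomes more exothermic across a period toward the halogens and less exothermic down a group.
Neither a single period nor a single group — weigh both effects.
Ge > Tl: both effects reinforce here, so Ge is clearly the higher of the two.
S > Ge: both effects reinforce here, so S is clearly the higher of the two.
I > S: period and group pull opposite ways; the across-period shift dominates (295 vs 200 kJ/mol).
F > I: they share group 17; the group trend gives F the larger value.
Cl > F: this pair runs against the simple trend — see the exception note.
Note the exception: Cl has a higher electron affinity than F, contrary to the simple trend — F's small 2p subshell makes the incoming electron feel strong e⁻–e⁻ repulsion, so Cl actually releases more energy on gaining an electron.
Tabulated electron affinity (kJ/mol): F 328, S 200, Cl 349, Ge 119, I 295, Tl 19.
So from highest to lowest: Cl > F > I > S > Ge > Tl.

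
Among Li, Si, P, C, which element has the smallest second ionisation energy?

Si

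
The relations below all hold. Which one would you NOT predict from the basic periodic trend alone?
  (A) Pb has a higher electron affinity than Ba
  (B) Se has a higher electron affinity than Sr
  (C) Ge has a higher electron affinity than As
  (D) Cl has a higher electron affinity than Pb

(C)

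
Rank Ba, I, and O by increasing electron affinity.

Ba < O < I

O is in period 2, group 16; I is in period 5, group 17; Ba is in period 6, group 2.
Adding an electron releases more energy for atoms nearer the top right (short of the noble gases).
Neither a single period nor a single group — weigh both effects.
O > Ba: relative to Ba, both the across-period and down-group shifts push O's electron affinity up.
I > O: the two effects oppose for this pair; the across-period effect wins (295 vs 141 kJ/mol).
For reference (kJ/mol): O 141, I 295, Ba 14.
So from lowest to highest: Ba < O < I.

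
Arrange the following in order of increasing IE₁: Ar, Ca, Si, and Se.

Si is in period 3, group 14; Ar is in period 3, group 18; Ca is in period 4, group 2; Se is in period 4, group 16.
Removing the outermost electron gets harder across a period and easier down a group.
Neither a single period nor a single group — weigh both effects.
Si > Ca: both effects reinforce here, so Si is clearly the higher of the two.
Se > Si: period and group pull opposite ways; the across-period shift dominates (941 vs 786 kJ/mol).
Ar > Se: both effects reinforce here, so Ar is clearly the higher of the two.
Tabulated first ionization energy (kJ/mol): Si 786, Ar 1521, Ca 590, Se 941.
So from lowest to highest: Ca < Si < Se < Ar.

Ca < Si < Se < Ar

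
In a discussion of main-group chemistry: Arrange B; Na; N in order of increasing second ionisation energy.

B < N < Na

Consider each +1 ion: B⁺ still has 2 valence electrons; Na⁺ is the bare [Ne] core; N⁺ still has 4 valence electrons.
Breaking into a closed-shell core is much more expensive than removing a leftover valence electron — Na has the largest IE_2 here.
Valence configurations: B⁺ [He]2s², N⁺ [He]2s²2p².
Tabulated IE_2 (kJ/mol): B 2427, Na 4562, N 2856.
Hence IE_2: B < N < Na.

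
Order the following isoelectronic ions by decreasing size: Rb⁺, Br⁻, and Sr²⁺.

Br⁻ > Rb⁺ > Sr²⁺

All of these have 36 electrons, so size is governed by nuclear charge alone: the more protons, the stronger the pull on the same electron cloud, and the smaller the ion.
Nuclear charges: Sr²⁺ (Z=38), Rb⁺ (Z=37), Br⁻ (Z=35).
Largest to smallest: Br⁻ > Rb⁺ > Sr²⁺.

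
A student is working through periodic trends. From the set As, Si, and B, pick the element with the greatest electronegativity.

As

B is in period 2, group 13; Si is in period 3, group 14; As is in period 4, group 15.
Smaller atoms with higher effective nuclear charge are more electronegative.
A diagonal step moves right (one effect) and down (the opposite effect) at once.
B > Si: period and group pull opposite ways; the down-group shift dominates (2.04 vs 1.90).
As > B: period and group pull opposite ways; the across-period shift dominates (2.18 vs 2.04).
For reference (Pauling): B 2.04, Si 1.90, As 2.18.
The greatest electronegativity among these belongs to As.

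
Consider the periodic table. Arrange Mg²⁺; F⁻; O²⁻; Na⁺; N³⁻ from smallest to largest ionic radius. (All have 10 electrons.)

Mg²⁺ < Na⁺ < F⁻ < O²⁻ < N³⁻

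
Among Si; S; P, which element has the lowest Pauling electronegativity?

Si

Electronegativity increases across a period and decreases down a group, tracking effective nuclear charge and atomic size.
All lie in period 3, so electronegativity increases left to right.
The lowest Pauling electronegativity among these belongs to Si.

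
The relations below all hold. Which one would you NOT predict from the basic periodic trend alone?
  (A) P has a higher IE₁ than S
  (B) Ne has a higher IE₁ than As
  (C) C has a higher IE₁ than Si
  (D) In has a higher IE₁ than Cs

The general trend: IE₁ increases across a period and decreases down a group.
(A) P (period 3, group 15) vs S (period 3, group 16): the stated order contradicts the simple trend.
(B) Ne (period 2, group 18) vs As (period 4, group 15): the stated order agrees with the simple trend.
(C) C (period 2, group 14) vs Si (period 3, group 14): the stated order agrees with the simple trend.
(D) In (period 5, group 13) vs Cs (period 6, group 1): the stated order agrees with the simple trend.
The exception is (A): S (3p⁴) ionizes more easily than half-filled P (3p³) because the paired 3p electron in S is pushed out by e⁻–e⁻ repulsion.

(A)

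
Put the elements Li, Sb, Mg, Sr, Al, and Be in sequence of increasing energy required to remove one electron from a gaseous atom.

IE₁ increases left→right with effective nuclear charge and decreases top→bottom as the valence shell moves farther out.
Neither a single period nor a single group — weigh both effects.
Sr > Li: the two effects oppose for this pair; the across-period effect wins (550 vs 520 kJ/mol).
Al > Sr: both effects reinforce here, so Al is clearly the higher of the two.
Mg > Al: this pair runs against the simple trend — see the exception note.
Sb > Mg: the two effects oppose for this pair; the across-period effect wins (831 vs 738 kJ/mol).
Be > Sb: the two effects oppose for this pair; the down-group effect wins (900 vs 831 kJ/mol).
Note the exception: Mg has a higher first ionization energy than Al, contrary to the simple trend — Al's single 3p electron is easier to remove than one from Mg's filled 3s².
Tabulated first ionization energy (kJ/mol): Li 520, Be 900, Mg 738, Al 578, Sr 550, Sb 831.
So from lowest to highest: Li < Sr < Al < Mg < Sb < Be.

Li < Sr < Al < Mg < Sb < Be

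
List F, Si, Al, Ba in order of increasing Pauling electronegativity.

F is in period 2, group 17; Al is in period 3, group 13; Si is in period 3, group 14; Ba is in period 6, group 2.
Atoms toward the upper right of the periodic table pull bonding electrons most strongly.
Neither a single period nor a single group — weigh both effects.
Al > Ba: relative to Ba, both the across-period and down-group shifts push Al's electronegativity up.
Si > Al: both are in period 3; the period trend gives Si the larger value.
F > Si: relative to Si, both the across-period and down-group shifts push F's electronegativity up.
Approximate values (Pauling): F 3.98, Al 1.61, Si 1.90, Ba 0.89.
So from lowest to highest: Ba < Al < Si < F.

Ba < Al < Si < F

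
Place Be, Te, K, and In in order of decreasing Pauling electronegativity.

Be is in period 2, group 2; K is in period 4, group 1; In is in period 5, group 13; Te is in period 5, group 16.
Atoms toward the upper right of the periodic table pull bonding electrons most strongly.
These span different periods and groups, so the two trends combine.
Be > K: both effects reinforce here, so Be is clearly the higher of the two.
In > Be: the two effects oppose for this pair; the across-period effect wins (1.78 vs 1.57).
Te > In: both are in period 5; the period trend gives Te the larger value.
For reference (Pauling): Be 1.57, K 0.82, In 1.78, Te 2.10.
So from highest to lowest: Te > In > Be > K.

Te > In > Be > K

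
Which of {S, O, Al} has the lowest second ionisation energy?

Al

After 1 electron has been removed, what remains? S⁺ still has 5 valence electrons; O⁺ still has 5 valence electrons; Al⁺ still has 2 valence electrons.
All are still removing valence electrons, so compare the +1 ions as you would atoms: IE_2 generally rises across a period (higher Z_eff) and falls down a group (larger shell), subject to the usual subshell exceptions.
Valence configurations: S⁺ [Ne]3s²3p³, O⁺ [He]2s²2p³, Al⁺ [Ne]3s².
Tabulated IE_2 (kJ/mol): S 2252, O 3388, Al 1817.
Overall IE_2 order: Al < S < O.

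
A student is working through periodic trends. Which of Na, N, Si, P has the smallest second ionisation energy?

Si

After 1 electron has been removed, what remains? Na⁺ is the bare [Ne] core; N⁺ still has 4 valence electrons; Si⁺ still has 3 valence electrons; P⁺ still has 4 valence electrons.
Breaking into a closed-shell core is much more expensive than removing a leftover valence electron — Na has the largest IE_2 here.
Valence configurations: N⁺ [He]2s²2p², Si⁺ [Ne]3s²3p¹, P⁺ [Ne]3s²3p².
Approximate IE_2 values (kJ/mol): Na 4562, N 2856, Si 1577, P 1907.
Hence IE_2: Si < P < N < Na.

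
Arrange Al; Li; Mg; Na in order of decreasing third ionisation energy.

Li > Mg > Na > Al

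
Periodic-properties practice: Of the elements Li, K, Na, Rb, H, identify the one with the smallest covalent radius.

H

H is in period 1, group 1; Li is in period 2, group 1; Na is in period 3, group 1; K is in period 4, group 1; Rb is in period 5, group 1.
Radius decreases left→right (rising Z_eff, same n) and increases top→bottom (higher n).
All are in group 1, so atomic radius increases down the group.
The smallest covalent radius among these belongs to H.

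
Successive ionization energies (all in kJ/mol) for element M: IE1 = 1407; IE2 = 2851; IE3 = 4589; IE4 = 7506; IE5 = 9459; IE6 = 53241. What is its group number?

Look for the largest jump between consecutive ionization energies: IE6/IE5 ≈ 5.6, far larger than any earlier ratio.
That jump marks the point where a core electron is being removed. So the atom has 5 valence electrons.
A main-group element with 5 valence electrons is in group 15.

Group 15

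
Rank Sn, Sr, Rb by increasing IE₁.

Rb < Sr < Sn

Rb is in period 5, group 1; Sr is in period 5, group 2; Sn is in period 5, group 14.
Removing the outermost electron gets harder across a period and easier down a group.
All lie in period 5, so first ionization energy increases left to right.
So from lowest to highest: Rb < Sr < Sn.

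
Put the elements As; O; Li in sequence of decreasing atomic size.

Li > As > O

Radius decreases left→right (rising Z_eff, same n) and increases top→bottom (higher n).
Here both period and group differ, so the two effects have to be weighed against each other.
As > O: relative to O, both the across-period and down-group shifts push As's atomic radius up.
Li > As: period and group pull opposite ways; the across-period shift dominates (133 vs 121 pm).
Tabulated atomic radius (pm): Li 133, O 63, As 121.
So from largest to smallest: Li > As > O.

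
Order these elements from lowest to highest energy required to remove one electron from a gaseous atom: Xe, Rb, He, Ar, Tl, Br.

He is in period 1, group 18; Ar is in period 3, group 18; Br is in period 4, group 17; Rb is in period 5, group 1; Xe is in period 5, group 18; Tl is in period 6, group 13.
IE₁ increases left→right with effective nuclear charge and decreases top→bottom as the valence shell moves farther out.
These span different periods and groups, so the two trends combine.
Tl > Rb: the two effects oppose for this pair; the across-period effect wins (589 vs 403 kJ/mol).
Br > Tl: both effects reinforce here, so Br is clearly the higher of the two.
Xe > Br: the two effects oppose for this pair; the across-period effect wins (1170 vs 1140 kJ/mol).
Ar > Xe: Ar sits above Xe in group 18, so the down-group effect alone puts Ar higher.
He > Ar: He sits above Ar in group 18, so the down-group effect alone puts He higher.
Tabulated first ionization energy (kJ/mol): He 2372, Ar 1521, Br 1140, Rb 403, Xe 1170, Tl 589.
So from lowest to highest: Rb < Tl < Br < Xe < Ar < He.

Rb < Tl < Br < Xe < Ar < He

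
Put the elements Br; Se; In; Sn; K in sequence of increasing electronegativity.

K, In, Sn, Se, Br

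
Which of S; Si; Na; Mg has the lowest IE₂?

Consider each +1 ion: S⁺ still has 5 valence electrons; Si⁺ still has 3 valence electrons; Na⁺ is the bare [Ne] core; Mg⁺ still has 1 valence electron.
Core electrons are held far more tightly than valence electrons, so Na tops the IE_2 order.
Valence configurations: S⁺ [Ne]3s²3p³, Si⁺ [Ne]3s²3p¹, Mg⁺ [Ne]3s¹.
Tabulated IE_2 (kJ/mol): S 2252, Si 1577, Na 4562, Mg 1451.
Putting it together, IE_2: Mg < Si < S < Na.

Mg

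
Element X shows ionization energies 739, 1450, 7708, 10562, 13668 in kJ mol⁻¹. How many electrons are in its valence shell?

Look for the largest jump between consecutive ionization energies: IE3/IE2 ≈ 5.3, far larger than any earlier ratio.
That jump marks the point where a core electron is being removed. So the atom has 2 valence electrons.

2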